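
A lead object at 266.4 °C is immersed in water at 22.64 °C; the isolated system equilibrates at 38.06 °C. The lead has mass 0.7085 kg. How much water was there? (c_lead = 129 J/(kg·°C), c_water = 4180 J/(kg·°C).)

m ≈ 0.324 kg

Energy conservation, ΣQ = 0:
0.7085·129·(38.06 − 266.4) + m·4180·(38.06 − 22.64) = 0
64456 m = 20869
m = 20869/64456 ≈ 0.3238 kg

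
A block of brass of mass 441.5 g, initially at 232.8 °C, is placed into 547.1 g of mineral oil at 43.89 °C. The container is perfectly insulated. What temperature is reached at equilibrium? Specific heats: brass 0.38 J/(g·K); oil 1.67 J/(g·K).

Net heat exchanged in the isolated system is zero:
441.5·0.38·(T − 232.8) + 547.1·1.67·(T − 43.89) = 0
(167.77 + 913.66) T = 167.77·232.8 + 913.66·43.89
T ≈ 73.20 °C

T_f ≈ 73.2 °C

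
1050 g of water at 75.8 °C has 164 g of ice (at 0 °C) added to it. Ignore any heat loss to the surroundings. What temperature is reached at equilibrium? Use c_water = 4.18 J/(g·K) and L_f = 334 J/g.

T_f ≈ 54.8 °C

Energy conservation, ΣQ = 0:
fusion: m_ice L_f = 164×334 = 54776; warm the meltwater: 685.52 T; water cools: 1050×4.18×(T − 75.8) = 4389(T − 75.8)
5074.5 T = 332686 − 54776 = 277910
T ≈ 54.77 °C. Since T > 0 °C, the all-ice-melts assumption holds.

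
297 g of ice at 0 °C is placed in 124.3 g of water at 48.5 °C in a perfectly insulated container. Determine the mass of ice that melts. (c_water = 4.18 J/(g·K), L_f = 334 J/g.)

Cooling the water to 0 °C releases 124.3×4.18×48.5 = 25199 J.
Fully melting the ice requires m_ice L_f = 297×334 = 99198 J.
25199 J < 99198 J, so only part of the ice melts and the system sits at 0 °C.
Mass melted = 25199/334 ≈ 75.45 g.

m_melted ≈ 75.4 g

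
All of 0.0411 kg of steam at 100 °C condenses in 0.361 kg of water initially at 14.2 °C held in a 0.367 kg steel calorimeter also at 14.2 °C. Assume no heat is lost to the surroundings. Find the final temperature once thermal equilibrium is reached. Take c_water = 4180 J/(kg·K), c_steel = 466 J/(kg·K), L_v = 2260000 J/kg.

T_f ≈ 72.3 °C

Let T be the final temperature. ΣQ_i = 0:
condense steam: −0.0411×2260000 = −92886
  condensed water 100 °C→T: 171.8(T − 100)
  original water: 1509(T − 14.2)
  steel cup: 0.367×466×(T − 14.2) = 171.02(T − 14.2)
1851.8 T = 92886 + 17180 + 23856 = 133922
T ≈ 72.32 °C (< 100 °C, so full condensation is consistent).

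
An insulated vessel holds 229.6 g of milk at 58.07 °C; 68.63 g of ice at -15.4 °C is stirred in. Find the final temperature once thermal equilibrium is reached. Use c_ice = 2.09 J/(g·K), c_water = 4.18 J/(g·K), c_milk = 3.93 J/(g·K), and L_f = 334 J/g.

T_f ≈ 22.9 °C

Energy conservation, ΣQ = 0:
warm ice to 0 °C: 68.63×2.09×(0 − (-15.4)) = 2208.9
  fusion: m_ice L_f = 68.63×334 = 22922
  meltwater 0→T: 68.63×4.18×T = 286.87 T
  milk cools: 229.6×3.93×(T − 58.07) = 902.33(T − 58.07)
1189.2 T = 52398 − 25131 = 27267
T ≈ 22.93 °C (positive, so assuming full melt was valid).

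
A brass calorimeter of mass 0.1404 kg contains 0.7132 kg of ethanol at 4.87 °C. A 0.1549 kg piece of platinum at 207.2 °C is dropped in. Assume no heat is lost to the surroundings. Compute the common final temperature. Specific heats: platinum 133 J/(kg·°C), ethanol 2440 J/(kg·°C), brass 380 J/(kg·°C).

T_f = Σ m_i c_i T_i / Σ m_i c_i:
T_f = (20.6×207.2 + 1740.2×4.87 + 53.35×4.87) / (20.6 + 1740.2 + 53.35)
    = 13003 / 1814.2 ≈ 7.17 °C

T_f ≈ 7.2 °C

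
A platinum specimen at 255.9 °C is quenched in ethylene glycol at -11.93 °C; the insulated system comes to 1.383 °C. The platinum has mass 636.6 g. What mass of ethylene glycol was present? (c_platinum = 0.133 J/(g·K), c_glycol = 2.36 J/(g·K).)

Taking heat into each body as positive, Σ m c ΔT = 0:
636.6·0.133·(1.383 − 255.9) + m·2.36·(1.383 − (-11.93)) = 0
31.42 m = 21549
m = 21549/31.42 ≈ 685.9 g

m ≈ 686 g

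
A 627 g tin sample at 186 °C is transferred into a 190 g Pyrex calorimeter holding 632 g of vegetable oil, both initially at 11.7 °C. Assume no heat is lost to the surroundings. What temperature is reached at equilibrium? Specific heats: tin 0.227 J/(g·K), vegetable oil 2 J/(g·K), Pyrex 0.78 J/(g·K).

T_f is the heat-capacity-weighted average of the initial temperatures:
T_f = (142.33×186 + 1264×11.7 + 148.2×11.7) / (142.33 + 1264 + 148.2)
    = 42996 / 1554.5 ≈ 27.66 °C

T_f ≈ 27.7 °C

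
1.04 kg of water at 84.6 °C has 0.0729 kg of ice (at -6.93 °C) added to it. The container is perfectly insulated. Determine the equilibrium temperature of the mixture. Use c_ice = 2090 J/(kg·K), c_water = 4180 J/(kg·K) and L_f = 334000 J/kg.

T_f ≈ 73.6 °C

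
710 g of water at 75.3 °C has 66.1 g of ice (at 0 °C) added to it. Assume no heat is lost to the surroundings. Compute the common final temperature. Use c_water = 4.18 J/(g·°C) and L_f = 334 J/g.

Setting the total heat transfer to zero:
latent heat to melt: 66.1·334 = 22077; meltwater 0→T: 66.1·4.18·T = 276.3 T; water cools: 710·4.18·(T − 75.3) = 2967.8(T − 75.3)
3244.1 T = 223475 − 22077 = 201398
T ≈ 62.08 °C. Since T > 0 °C, the all-ice-melts assumption holds.

T_f ≈ 62.1 °C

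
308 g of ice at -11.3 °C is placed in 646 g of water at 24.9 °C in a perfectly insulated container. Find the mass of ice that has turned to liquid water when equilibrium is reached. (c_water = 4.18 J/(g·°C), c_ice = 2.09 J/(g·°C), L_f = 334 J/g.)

m_melted ≈ 180 g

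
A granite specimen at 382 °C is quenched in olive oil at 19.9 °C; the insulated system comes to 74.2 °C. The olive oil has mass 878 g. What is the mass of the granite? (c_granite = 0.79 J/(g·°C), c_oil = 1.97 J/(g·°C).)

m ≈ 386 g

|Q_granite| = |Q_oil|:
m·0.79·(382 − 74.2) = 878·1.97·(74.2 − 19.9)
243.16 m = 93921  ⇒  m ≈ 386.2 g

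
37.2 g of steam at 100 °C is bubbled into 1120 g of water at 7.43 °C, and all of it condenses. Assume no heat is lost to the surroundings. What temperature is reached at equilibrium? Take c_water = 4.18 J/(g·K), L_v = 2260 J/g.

T_f ≈ 27.8 °C

Let T be the final temperature. ΣQ_i = 0:
condense steam: −37.2·2260 = −84072
  condensed water 100 °C→T: 155.5(T − 100)
  water warms: 1120·4.18·(T − 7.43) = 4681.6(T − 7.43)
4837.1 T = 84072 + 15550 + 34784 = 134406
T ≈ 27.79 °C (< 100 °C, so full condensation is consistent).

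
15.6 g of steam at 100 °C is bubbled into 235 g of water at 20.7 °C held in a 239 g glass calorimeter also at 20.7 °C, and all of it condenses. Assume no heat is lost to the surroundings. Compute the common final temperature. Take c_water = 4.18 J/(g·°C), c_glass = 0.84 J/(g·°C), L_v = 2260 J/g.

Conservation of energy gives ΣQ = 0:
condense steam: −15.6·2260 = −35256
  condensate cools 100→T: 15.6·4.18·(T − 100) = 65.21(T − 100)
  water warms: 235·4.18·(T − 20.7) = 982.3(T − 20.7)
  glass cup: 239·0.84·(T − 20.7) = 200.76(T − 20.7)
1248.3 T = 35256 + 6520.8 + 24489 = 66266
T ≈ 53.09 °C, under the boiling point, so the assumption holds.

T_f ≈ 53.1 °C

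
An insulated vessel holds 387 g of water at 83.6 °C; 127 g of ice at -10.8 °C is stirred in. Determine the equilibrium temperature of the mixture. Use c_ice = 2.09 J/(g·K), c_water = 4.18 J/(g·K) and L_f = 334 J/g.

Taking heat into each body as positive, Σ m c ΔT = 0:
warm ice to 0 °C: 127·2.09·(0 − (-10.8)) = 2866.6; melt ice: 127·334 = 42418; warm the meltwater: 530.86 T; water: 1617.7(T − 83.6)
2148.5 T = 135236 − 45285 = 89952
T ≈ 41.87 °C — above 0 °C, consistent with complete melting.

T_f ≈ 41.9 °C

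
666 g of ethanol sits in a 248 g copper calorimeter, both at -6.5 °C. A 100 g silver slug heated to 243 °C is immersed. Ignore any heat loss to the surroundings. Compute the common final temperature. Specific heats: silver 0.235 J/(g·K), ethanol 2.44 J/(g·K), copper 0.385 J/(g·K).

Conservation of energy gives ΣQ = 0:
100·0.235·(T − 243) + 666·2.44·(T − (-6.5)) + 248·0.385·(T − (-6.5)) = 0
23.5(T − 243) + 1625(T − (-6.5)) + 95.48(T − (-6.5)) = 0
(23.5 + 1625 + 95.48) T = 23.5·243 + 1625·(-6.5) + 95.48·(-6.5)
T = -5472.9/1744 ≈ -3.14 °C

T_f ≈ -3.1 °C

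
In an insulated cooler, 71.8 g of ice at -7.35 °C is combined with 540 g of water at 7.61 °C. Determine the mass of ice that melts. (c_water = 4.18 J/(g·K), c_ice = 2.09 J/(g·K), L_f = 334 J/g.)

m_melted ≈ 48.1 g

Cooling the water to 0 °C releases 540·4.18·7.61 = 17177 J.
Of that, 71.8·2.09·7.35 = 1103 J goes to bring the ice to 0 °C, leaving 16074 J.
Fully melting the ice requires m_ice L_f = 71.8·334 = 23981 J.
16074 J < 23981 J, so only part of the ice melts and the system sits at 0 °C.
m_melt = 16074 / L_f = 48.13 g.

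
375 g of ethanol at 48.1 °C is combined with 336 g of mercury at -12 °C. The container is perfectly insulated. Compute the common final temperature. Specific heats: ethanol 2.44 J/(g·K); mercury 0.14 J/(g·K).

With ΣQ=0 the equilibrium temperature is the m·c-weighted mean:
T_f = (915*48.1 + 47.04*(-12)) / (915 + 47.04)
    = 43447 / 962.04 ≈ 45.16 °C

T_f ≈ 45.2 °C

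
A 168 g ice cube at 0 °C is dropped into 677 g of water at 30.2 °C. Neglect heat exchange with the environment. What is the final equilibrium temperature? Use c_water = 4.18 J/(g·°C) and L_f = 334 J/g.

T_f ≈ 8.3 °C

Heat gained plus heat lost sum to zero:
fusion: m_ice L_f = 168·334 = 56112; warm the meltwater: 702.24 T; water: 2829.9(T − 30.2)
3532.1 T = 85462 − 56112 = 29350
T ≈ 8.31 °C — above 0 °C, consistent with complete melting.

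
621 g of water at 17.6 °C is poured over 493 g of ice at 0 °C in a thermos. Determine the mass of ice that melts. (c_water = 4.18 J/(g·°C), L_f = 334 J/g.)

m_melted ≈ 137 g

Water can give up m c ΔT = 621·4.18·17.6 = 45686 J before reaching 0 °C.
Fully melting the ice requires m_ice L_f = 493·334 = 164662 J.
That's not enough to melt it all — equilibrium is at 0 °C with ice remaining.
m_melt = 45686 / L_f = 136.8 g.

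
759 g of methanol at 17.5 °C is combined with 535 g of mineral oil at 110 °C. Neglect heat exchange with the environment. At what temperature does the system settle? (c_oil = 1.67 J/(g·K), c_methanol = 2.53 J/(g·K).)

T_f ≈ 46.9 °C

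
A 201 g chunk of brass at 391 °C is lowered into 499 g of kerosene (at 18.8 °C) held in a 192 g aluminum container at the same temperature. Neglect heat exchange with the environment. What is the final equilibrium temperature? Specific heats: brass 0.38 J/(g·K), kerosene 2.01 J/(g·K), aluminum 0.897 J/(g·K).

T_f = Σ m_i c_i T_i / Σ m_i c_i:
T_f = (76.38×391 + 1003×18.8 + 172.22×18.8) / (76.38 + 1003 + 172.22)
    = 51959 / 1251.6 ≈ 41.51 °C

T_f ≈ 41.5 °C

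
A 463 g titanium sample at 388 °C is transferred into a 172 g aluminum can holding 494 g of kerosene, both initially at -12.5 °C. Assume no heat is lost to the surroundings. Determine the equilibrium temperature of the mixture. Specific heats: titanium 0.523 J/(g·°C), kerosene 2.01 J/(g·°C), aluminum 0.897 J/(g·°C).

With ΣQ=0 the equilibrium temperature is the m·c-weighted mean:
T_f = (242.15·388 + 992.94·(-12.5) + 154.28·(-12.5)) / (242.15 + 992.94 + 154.28)
    = 79614 / 1389.4 ≈ 57.30 °C

T_f ≈ 57.3 °C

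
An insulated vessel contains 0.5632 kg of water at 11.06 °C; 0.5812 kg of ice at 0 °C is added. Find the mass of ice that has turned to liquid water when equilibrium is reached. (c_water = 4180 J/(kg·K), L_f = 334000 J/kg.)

Water can give up m c ΔT = 0.5632·4180·11.06 = 26037 J before reaching 0 °C.
To melt every bit of ice: 0.5812·334000 = 194121 J.
That's not enough to melt it all — equilibrium is at 0 °C with ice remaining.
m_melted·334000 = 26037  ⇒  m_melted ≈ 0.07796 kg.

m_melted ≈ 0.078 kg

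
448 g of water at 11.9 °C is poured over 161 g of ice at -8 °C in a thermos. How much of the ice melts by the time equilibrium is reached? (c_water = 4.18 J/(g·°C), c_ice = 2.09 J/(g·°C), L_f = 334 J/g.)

Water can give up m c ΔT = 448·4.18·11.9 = 22284 J before reaching 0 °C.
Warming the ice to 0 °C takes 161·2.09·8 = 2691.9 J, leaving 19592 J for melting.
Fully melting the ice requires m_ice L_f = 161·334 = 53774 J.
That's not enough to melt it all — equilibrium is at 0 °C with ice remaining.
m_melt = 19592 / L_f = 58.66 g.

m_melted ≈ 58.7 g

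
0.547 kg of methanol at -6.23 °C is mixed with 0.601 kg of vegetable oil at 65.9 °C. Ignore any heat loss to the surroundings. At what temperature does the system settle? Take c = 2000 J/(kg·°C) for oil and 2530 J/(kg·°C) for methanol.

T_f ≈ 27.3 °C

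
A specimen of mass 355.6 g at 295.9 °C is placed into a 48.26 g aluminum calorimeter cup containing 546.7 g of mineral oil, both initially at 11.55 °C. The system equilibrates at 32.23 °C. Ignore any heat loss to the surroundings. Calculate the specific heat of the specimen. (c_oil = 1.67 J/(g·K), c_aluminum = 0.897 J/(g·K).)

c ≈ 0.211 J/(g·K)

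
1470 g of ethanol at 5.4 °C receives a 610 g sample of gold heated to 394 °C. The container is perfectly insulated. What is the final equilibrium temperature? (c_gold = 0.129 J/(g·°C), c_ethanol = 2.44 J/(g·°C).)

T_f ≈ 13.7 °C

Heat gained plus heat lost sum to zero:
610·0.129·(T − 394) + 1470·2.44·(T − 5.4) = 0
3665.5 T = 50373
T ≈ 13.74 °C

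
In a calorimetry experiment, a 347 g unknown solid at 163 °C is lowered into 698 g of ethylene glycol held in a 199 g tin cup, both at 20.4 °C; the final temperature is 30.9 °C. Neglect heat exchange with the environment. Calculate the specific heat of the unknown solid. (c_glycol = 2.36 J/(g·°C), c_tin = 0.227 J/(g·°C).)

c ≈ 0.388 J/(g·°C)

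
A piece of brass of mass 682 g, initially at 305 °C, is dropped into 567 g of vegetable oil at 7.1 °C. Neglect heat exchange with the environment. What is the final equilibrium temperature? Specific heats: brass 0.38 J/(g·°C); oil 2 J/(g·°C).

T_f ≈ 62.5 °C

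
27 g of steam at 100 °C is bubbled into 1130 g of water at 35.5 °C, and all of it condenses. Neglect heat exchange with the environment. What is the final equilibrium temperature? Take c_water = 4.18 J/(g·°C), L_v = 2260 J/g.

T_f ≈ 49.6 °C

Heat gained plus heat lost sum to zero:
latent heat released on condensation: 27×2260 = 61020; condensate cools 100→T: 27×4.18×(T − 100) = 112.86(T − 100); original water: 4723.4(T − 35.5)
4836.3 T = 61020 + 11286 + 167681 = 239987
T ≈ 49.62 °C (< 100 °C, so full condensation is consistent).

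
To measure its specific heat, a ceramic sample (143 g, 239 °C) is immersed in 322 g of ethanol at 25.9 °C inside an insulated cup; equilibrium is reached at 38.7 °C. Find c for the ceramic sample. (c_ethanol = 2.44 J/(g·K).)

Conservation of energy gives ΣQ = 0:
143×c×(38.7 − 239) + 322×2.44×(38.7 − 25.9) = 0
-28643 c = -10057
c = -10057/-28643 ≈ 0.3511 J/(g·K)

c ≈ 0.351 J/(g·K)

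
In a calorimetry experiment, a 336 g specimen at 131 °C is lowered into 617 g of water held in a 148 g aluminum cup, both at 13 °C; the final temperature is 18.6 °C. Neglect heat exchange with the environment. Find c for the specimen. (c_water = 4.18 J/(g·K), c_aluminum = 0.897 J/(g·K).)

Setting the total heat transfer to zero:
336·c·(18.6 − 131) + 617·4.18·(18.6 − 13) + 148·0.897·(18.6 − 13) = 0
-37766 c = -15186
c = -15186/-37766 ≈ 0.4021 J/(g·K)

c ≈ 0.402 J/(g·K)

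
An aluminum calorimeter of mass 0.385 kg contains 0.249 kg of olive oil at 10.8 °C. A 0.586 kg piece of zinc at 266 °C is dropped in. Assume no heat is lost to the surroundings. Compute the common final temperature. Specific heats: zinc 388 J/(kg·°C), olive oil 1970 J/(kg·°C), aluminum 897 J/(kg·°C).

T_f ≈ 65.4 °C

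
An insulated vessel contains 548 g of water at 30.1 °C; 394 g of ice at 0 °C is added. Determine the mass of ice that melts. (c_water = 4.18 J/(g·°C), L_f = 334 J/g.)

Cooling the water to 0 °C releases 548·4.18·30.1 = 68948 J.
To melt every bit of ice: 394·334 = 131596 J.
68948 J < 131596 J, so only part of the ice melts and the system sits at 0 °C.
m_melted·334 = 68948  ⇒  m_melted ≈ 206.4 g.

m_melted ≈ 206 g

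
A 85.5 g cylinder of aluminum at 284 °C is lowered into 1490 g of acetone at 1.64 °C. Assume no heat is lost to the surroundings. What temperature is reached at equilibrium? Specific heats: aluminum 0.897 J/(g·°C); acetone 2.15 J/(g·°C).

With ΣQ=0 the equilibrium temperature is the m·c-weighted mean:
T_f = (76.69×284 + 3203.5×1.64) / (76.69 + 3203.5)
    = 27035 / 3280.2 ≈ 8.24 °C

T_f ≈ 8.2 °C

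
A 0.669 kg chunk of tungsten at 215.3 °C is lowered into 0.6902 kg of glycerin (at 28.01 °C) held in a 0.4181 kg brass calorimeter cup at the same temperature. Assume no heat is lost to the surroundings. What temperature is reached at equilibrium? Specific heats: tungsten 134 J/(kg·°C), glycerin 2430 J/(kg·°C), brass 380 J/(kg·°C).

T_f ≈ 36.7 °C

Heat gained plus heat lost sum to zero:
0.669·134·(T − 215.3) + 0.6902·2430·(T − 28.01) + 0.4181·380·(T − 28.01) = 0
89.65(T − 215.3) + 1677.2(T − 28.01) + 158.88(T − 28.01) = 0
(89.65 + 1677.2 + 158.88) T = 89.65·215.3 + 1677.2·28.01 + 158.88·28.01
T = 70729/1925.7 ≈ 36.73 °C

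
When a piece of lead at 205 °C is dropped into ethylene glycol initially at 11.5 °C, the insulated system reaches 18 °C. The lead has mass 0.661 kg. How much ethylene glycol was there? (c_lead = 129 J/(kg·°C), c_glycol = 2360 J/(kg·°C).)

Heat gained plus heat lost sum to zero:
0.661·129·(18 − 205) + m·2360·(18 − 11.5) = 0
15340 m = 15945
m = 15945/15340 ≈ 1.039 kg

m ≈ 1.04 kg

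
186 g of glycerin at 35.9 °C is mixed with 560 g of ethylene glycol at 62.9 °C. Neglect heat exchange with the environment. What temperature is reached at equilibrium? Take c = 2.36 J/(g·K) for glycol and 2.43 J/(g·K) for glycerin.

T_f ≈ 56.0 °C

T_f is the heat-capacity-weighted average of the initial temperatures:
T_f = (1321.6×62.9 + 451.98×35.9) / (1321.6 + 451.98)
    = 99355 / 1773.6 ≈ 56.02 °C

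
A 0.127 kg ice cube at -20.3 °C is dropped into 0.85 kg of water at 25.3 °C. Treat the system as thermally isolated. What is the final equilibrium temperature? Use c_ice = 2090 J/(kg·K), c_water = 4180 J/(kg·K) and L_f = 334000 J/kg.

T_f ≈ 10.3 °C

Sum of m c ΔT and latent-heat terms is zero:
warm ice to 0 °C: 0.127·2090·(0 − (-20.3)) = 5388.2; latent heat to melt: 0.127·334000 = 42418; meltwater 0→T: 0.127·4180·T = 530.86 T; water cools: 0.85·4180·(T − 25.3) = 3553(T − 25.3)
4083.9 T = 89891 − 47806 = 42085
T ≈ 10.31 °C (positive, so assuming full melt was valid).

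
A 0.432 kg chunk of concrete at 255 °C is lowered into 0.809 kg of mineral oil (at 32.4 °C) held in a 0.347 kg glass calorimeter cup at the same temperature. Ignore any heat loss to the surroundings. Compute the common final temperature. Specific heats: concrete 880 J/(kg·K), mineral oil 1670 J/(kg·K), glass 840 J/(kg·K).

T_f ≈ 74.2 °C

T_f is the heat-capacity-weighted average of the initial temperatures:
T_f = (380.16×255 + 1351×32.4 + 291.48×32.4) / (380.16 + 1351 + 291.48)
    = 150158 / 2022.7 ≈ 74.24 °C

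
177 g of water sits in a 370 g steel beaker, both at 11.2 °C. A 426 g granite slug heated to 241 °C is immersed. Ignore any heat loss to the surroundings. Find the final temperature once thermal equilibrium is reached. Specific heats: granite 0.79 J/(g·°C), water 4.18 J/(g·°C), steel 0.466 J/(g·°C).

T_f ≈ 73.1 °C

Setting the total heat transfer to zero:
426×0.79×(T − 241) + 177×4.18×(T − 11.2) + 370×0.466×(T − 11.2) = 0
(336.54 + 739.86 + 172.42) T = 336.54×241 + 739.86×11.2 + 172.42×11.2
T = 91324/1248.8 ≈ 73.13 °C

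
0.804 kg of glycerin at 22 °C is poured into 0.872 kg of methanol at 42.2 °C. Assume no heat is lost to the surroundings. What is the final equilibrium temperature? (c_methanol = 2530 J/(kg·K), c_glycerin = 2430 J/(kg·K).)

T_f ≈ 32.7 °C

Heat gained plus heat lost sum to zero:
0.872·2530·(T − 42.2) + 0.804·2430·(T − 22) = 0
(2206.2 + 1953.7) T = 2206.2·42.2 + 1953.7·22
T = 136082/4159.9 ≈ 32.71 °C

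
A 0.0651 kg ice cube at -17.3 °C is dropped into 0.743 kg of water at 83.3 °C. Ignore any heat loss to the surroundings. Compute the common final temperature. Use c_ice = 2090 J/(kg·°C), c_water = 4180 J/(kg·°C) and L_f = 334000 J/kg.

T_f ≈ 69.5 °C

Let T be the final temperature. ΣQ_i = 0:
ice -17.3→0 °C: 0.0651×2090×17.3 = 2353.8
  latent heat to melt: 0.0651×334000 = 21743
  warm the meltwater: 272.12 T
  water cools: 0.743×4180×(T − 83.3) = 3105.7(T − 83.3)
3377.9 T = 258708 − 24097 = 234611
T ≈ 69.46 °C (positive, so assuming full melt was valid).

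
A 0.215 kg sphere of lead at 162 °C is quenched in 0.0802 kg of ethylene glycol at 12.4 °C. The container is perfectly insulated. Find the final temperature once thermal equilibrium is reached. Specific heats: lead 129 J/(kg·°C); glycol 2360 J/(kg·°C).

T_f ≈ 31.5 °C

Set heat shed by the hot body equal to heat absorbed by the cold body:
0.215*129*(162 − T) = 0.0802*2360*(T − 12.4)
27.73(162 − T) = 189.27(T − 12.4)
217.01 T = 6840  ⇒  T ≈ 31.52 °C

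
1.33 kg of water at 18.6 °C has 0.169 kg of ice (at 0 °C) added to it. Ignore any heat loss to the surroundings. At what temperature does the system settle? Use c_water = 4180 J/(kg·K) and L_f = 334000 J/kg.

T_f ≈ 7.5 °C

Conservation of energy gives ΣQ = 0:
fusion: m_ice L_f = 0.169·334000 = 56446; meltwater 0→T: 0.169·4180·T = 706.42 T; water: 5559.4(T − 18.6)
6265.8 T = 103405 − 56446 = 46959
T ≈ 7.49 °C — above 0 °C, consistent with complete melting.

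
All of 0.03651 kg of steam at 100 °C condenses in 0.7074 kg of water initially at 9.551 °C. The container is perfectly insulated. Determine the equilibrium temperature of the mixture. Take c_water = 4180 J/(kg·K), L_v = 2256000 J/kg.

Setting the total heat transfer to zero:
steam→water at 100 °C releases m L_v = 0.03651·2256000 = 82367
  condensate cools 100→T: 0.03651·4180·(T − 100) = 152.61(T − 100)
  water warms: 0.7074·4180·(T − 9.551) = 2956.9(T − 9.551)
3109.5 T = 82367 + 15261 + 28242 = 125869
T ≈ 40.48 °C, under the boiling point, so the assumption holds.

T_f ≈ 40.5 °C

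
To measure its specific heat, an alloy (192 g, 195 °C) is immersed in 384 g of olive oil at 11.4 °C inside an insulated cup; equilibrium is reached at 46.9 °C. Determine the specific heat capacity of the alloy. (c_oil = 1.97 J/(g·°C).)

m_s c (T_s − T_f) = m_oil c_oil (T_f − T_0):
192×c×(195 − 46.9) = 384×1.97×(46.9 − 11.4)
28435 c = 26855  ⇒  c ≈ 0.9444 J/(g·°C)

c ≈ 0.944 J/(g·°C)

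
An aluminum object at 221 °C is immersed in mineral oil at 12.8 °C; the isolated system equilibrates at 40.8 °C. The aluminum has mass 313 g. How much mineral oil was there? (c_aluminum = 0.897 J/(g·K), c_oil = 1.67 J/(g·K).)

m ≈ 1080 g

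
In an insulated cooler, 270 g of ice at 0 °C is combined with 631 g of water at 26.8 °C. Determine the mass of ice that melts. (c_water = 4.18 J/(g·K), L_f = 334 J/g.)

m_melted ≈ 212 g

Water can give up m c ΔT = 631·4.18·26.8 = 70687 J before reaching 0 °C.
To melt every bit of ice: 270·334 = 90180 J.
70687 J < 90180 J, so only part of the ice melts and the system sits at 0 °C.
m_melt = 70687 / L_f = 211.6 g.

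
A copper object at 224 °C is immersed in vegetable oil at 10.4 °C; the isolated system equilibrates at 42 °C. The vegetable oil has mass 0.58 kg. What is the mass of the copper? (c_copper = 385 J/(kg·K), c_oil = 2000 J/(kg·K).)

m ≈ 0.523 kg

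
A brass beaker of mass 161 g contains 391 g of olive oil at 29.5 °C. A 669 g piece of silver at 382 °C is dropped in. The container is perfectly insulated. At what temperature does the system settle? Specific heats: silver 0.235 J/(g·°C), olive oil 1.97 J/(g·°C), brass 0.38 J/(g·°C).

T_f ≈ 85.6 °C

Heat gained plus heat lost sum to zero:
669·0.235·(T − 382) + 391·1.97·(T − 29.5) + 161·0.38·(T − 29.5) = 0
(157.22 + 770.27 + 61.18) T = 157.22·382 + 770.27·29.5 + 61.18·29.5
T = 84584 / 988.66 = 85.6 °C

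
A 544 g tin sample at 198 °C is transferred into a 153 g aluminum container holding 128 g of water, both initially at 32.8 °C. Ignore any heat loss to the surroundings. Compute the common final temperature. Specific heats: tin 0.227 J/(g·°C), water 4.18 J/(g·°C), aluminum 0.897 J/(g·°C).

Conservation of energy gives ΣQ = 0:
544×0.227×(T − 198) + 128×4.18×(T − 32.8) + 153×0.897×(T − 32.8) = 0
123.49(T − 198) + 535.04(T − 32.8) + 137.24(T − 32.8) = 0
795.77 T = 46501
T = 46501 / 795.77 = 58.4 °C

T_f ≈ 58.4 °C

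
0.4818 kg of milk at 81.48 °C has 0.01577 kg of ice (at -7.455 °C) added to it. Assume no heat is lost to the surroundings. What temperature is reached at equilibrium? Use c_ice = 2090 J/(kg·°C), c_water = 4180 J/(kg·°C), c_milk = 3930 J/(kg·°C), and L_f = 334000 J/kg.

T_f ≈ 75.9 °C

Energy conservation, ΣQ = 0:
ice -7.455→0 °C: 0.01577×2090×7.455 = 245.71
  latent heat to melt: 0.01577×334000 = 5267.2
  meltwater 0→T: 0.01577×4180×T = 65.92 T
  milk cools: 0.4818×3930×(T − 81.48) = 1893.5(T − 81.48)
1959.4 T = 154280 − 5512.9 = 148767
T ≈ 75.93 °C. Since T > 0 °C, the all-ice-melts assumption holds.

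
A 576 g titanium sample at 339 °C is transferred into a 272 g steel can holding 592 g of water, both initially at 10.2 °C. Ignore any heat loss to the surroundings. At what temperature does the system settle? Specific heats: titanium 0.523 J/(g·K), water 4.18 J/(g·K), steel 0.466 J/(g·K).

T_f ≈ 44.3 °C

Taking heat into each body as positive, Σ m c ΔT = 0:
576×0.523×(T − 339) + 592×4.18×(T − 10.2) + 272×0.466×(T − 10.2) = 0
301.25(T − 339) + 2474.6(T − 10.2) + 126.75(T − 10.2) = 0
(301.25 + 2474.6 + 126.75) T = 301.25×339 + 2474.6×10.2 + 126.75×10.2
T = 128656 / 2902.6 = 44.3 °C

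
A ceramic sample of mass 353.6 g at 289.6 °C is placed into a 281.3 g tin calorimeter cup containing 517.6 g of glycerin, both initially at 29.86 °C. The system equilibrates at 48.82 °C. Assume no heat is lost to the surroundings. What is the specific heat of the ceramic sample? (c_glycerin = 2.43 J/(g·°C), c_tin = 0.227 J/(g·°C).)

c ≈ 0.294 J/(g·°C)

Heat gained plus heat lost sum to zero:
353.6·c·(48.82 − 289.6) + 517.6·2.43·(48.82 − 29.86) + 281.3·0.227·(48.82 − 29.86) = 0
-85140 c = -25058
c = -25058/-85140 ≈ 0.2943 J/(g·°C)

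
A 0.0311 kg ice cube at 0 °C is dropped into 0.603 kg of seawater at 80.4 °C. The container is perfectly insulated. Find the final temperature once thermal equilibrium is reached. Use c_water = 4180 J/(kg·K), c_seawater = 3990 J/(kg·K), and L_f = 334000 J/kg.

T_f ≈ 72.2 °C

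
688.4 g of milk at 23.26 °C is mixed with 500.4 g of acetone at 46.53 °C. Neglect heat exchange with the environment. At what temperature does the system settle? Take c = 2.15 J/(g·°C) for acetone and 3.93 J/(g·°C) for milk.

Set heat shed by the hot body equal to heat absorbed by the cold body:
500.4·2.15·(46.53 − T) = 688.4·3.93·(T − 23.26)
1075.9(46.53 − T) = 2705.4(T − 23.26)
3781.3 T = 112988  ⇒  T ≈ 29.88 °C

T_f ≈ 29.9 °C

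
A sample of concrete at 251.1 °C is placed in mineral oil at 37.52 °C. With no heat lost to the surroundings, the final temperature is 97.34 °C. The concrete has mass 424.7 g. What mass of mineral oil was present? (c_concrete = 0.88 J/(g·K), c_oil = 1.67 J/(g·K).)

m ≈ 575 g

Heat lost by the concrete = heat gained by the oil:
424.7·0.88·(251.1 − 97.34) = m·1.67·(97.34 − 37.52)
99.9 m = 57466  ⇒  m ≈ 575.2 g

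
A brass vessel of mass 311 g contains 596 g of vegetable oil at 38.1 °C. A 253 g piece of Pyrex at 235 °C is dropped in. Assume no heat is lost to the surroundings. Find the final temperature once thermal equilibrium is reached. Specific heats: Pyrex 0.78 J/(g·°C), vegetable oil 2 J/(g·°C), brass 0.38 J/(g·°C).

T_f ≈ 63.9 °C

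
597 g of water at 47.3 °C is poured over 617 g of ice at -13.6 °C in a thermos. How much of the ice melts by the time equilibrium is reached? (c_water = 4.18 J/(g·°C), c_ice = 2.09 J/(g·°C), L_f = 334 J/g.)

m_melted ≈ 301 g

Water can give up m c ΔT = 597·4.18·47.3 = 118035 J before reaching 0 °C.
Warming the ice to 0 °C takes 617·2.09·13.6 = 17538 J, leaving 100498 J for melting.
Melting all 617 g of ice would need 617·334 = 206078 J.
That's not enough to melt it all — equilibrium is at 0 °C with ice remaining.
Mass melted = 100498/334 ≈ 300.9 g.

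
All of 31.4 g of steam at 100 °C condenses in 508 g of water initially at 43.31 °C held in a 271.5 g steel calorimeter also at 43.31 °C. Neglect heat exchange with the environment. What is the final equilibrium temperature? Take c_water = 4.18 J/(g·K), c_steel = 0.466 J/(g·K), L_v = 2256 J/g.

Conservation of energy gives ΣQ = 0:
condense steam: −31.4·2256 = −70838; condensate cools 100→T: 31.4·4.18·(T − 100) = 131.25(T − 100); water warms: 508·4.18·(T − 43.31) = 2123.4(T − 43.31); steel cup: 271.5·0.466·(T − 43.31) = 126.52(T − 43.31)
2381.2 T = 70838 + 13125 + 97446 = 181409
T ≈ 76.18 °C — below 100 °C, confirming all the steam condensed.

T_f ≈ 76.2 °C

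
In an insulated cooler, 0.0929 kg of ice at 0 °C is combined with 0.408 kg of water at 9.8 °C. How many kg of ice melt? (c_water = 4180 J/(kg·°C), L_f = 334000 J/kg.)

Heat available from the water dropping to 0 °C: 0.408·4180·9.8 = 16713 J.
To melt every bit of ice: 0.0929·334000 = 31029 J.
Since 16713 < 31029 J, not all the ice melts; equilibrium is at 0 °C.
m_melt = 16713 / L_f = 0.05004 kg.

m_melted ≈ 0.05 kg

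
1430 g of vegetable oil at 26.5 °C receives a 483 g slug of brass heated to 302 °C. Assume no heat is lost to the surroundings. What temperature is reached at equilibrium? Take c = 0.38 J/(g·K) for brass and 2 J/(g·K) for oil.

With ΣQ=0 the equilibrium temperature is the m·c-weighted mean:
T_f = (183.54*302 + 2860*26.5) / (183.54 + 2860)
    = 131219 / 3043.5 ≈ 43.11 °C

T_f ≈ 43.1 °C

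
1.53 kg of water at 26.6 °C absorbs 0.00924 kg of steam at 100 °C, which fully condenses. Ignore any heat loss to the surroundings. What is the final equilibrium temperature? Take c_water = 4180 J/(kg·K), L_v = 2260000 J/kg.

T_f ≈ 30.3 °C

Net heat exchanged in the isolated system is zero:
latent heat released on condensation: 0.00924×2260000 = 20882
  condensed water 100 °C→T: 38.62(T − 100)
  water warms: 1.53×4180×(T − 26.6) = 6395.4(T − 26.6)
6434 T = 20882 + 3862.3 + 170118 = 194862
T ≈ 30.29 °C — below 100 °C, confirming all the steam condensed.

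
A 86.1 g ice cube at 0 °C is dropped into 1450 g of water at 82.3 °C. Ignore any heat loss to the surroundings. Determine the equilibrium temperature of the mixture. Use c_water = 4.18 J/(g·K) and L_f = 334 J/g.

Conservation of energy gives ΣQ = 0:
melt ice: 86.1·334 = 28757
  meltwater 0→T: 86.1·4.18·T = 359.9 T
  water cools: 1450·4.18·(T − 82.3) = 6061(T − 82.3)
6420.9 T = 498820 − 28757 = 470063
T ≈ 73.21 °C — above 0 °C, consistent with complete melting.

T_f ≈ 73.2 °C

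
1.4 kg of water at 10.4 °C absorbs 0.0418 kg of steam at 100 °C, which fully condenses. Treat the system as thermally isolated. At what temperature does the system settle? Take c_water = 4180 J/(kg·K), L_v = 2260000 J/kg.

Energy conservation, ΣQ = 0:
condense steam: −0.0418×2260000 = −94468; condensed water 100 °C→T: 174.72(T − 100); water warms: 1.4×4180×(T − 10.4) = 5852(T − 10.4)
6026.7 T = 94468 + 17472 + 60861 = 172801
T ≈ 28.67 °C — below 100 °C, confirming all the steam condensed.

T_f ≈ 28.7 °C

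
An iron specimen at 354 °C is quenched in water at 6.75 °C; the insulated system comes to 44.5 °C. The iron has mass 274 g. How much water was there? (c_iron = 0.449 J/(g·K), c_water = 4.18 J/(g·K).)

|Q_iron| = |Q_water|:
274×0.449×(354 − 44.5) = m×4.18×(44.5 − 6.75)
157.79 m = 38077  ⇒  m ≈ 241.3 g

m ≈ 241 g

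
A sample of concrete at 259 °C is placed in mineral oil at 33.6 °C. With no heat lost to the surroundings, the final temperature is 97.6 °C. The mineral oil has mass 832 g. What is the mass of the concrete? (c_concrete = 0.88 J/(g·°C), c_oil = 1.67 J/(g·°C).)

m ≈ 626 g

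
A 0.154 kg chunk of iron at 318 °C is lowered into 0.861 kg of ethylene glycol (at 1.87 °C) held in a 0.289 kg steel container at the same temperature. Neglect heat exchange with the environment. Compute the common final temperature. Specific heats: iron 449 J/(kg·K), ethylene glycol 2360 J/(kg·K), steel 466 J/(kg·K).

Taking heat into each body as positive, Σ m c ΔT = 0:
0.154·449·(T − 318) + 0.861·2360·(T − 1.87) + 0.289·466·(T − 1.87) = 0
69.15(T − 318) + 2032(T − 1.87) + 134.67(T − 1.87) = 0
2235.8 T = 26040
T = 26040/2235.8 ≈ 11.65 °C

T_f ≈ 11.6 °C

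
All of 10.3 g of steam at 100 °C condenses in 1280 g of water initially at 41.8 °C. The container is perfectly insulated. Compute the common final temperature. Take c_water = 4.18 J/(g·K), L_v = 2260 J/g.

T_f ≈ 46.6 °C

Sum of m c ΔT and latent-heat terms is zero:
latent heat released on condensation: 10.3·2260 = 23278
  condensed water 100 °C→T: 43.05(T − 100)
  water warms: 1280·4.18·(T − 41.8) = 5350.4(T − 41.8)
5393.5 T = 23278 + 4305.4 + 223647 = 251230
T ≈ 46.58 °C (< 100 °C, so full condensation is consistent).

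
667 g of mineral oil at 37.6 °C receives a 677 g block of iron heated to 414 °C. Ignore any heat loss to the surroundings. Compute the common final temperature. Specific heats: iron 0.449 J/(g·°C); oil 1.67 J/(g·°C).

T_f ≈ 118.3 °C

Net heat exchanged in the isolated system is zero:
677*0.449*(T − 414) + 667*1.67*(T − 37.6) = 0
1417.9 T = 167727
T = 167727 / 1417.9 = 118 °C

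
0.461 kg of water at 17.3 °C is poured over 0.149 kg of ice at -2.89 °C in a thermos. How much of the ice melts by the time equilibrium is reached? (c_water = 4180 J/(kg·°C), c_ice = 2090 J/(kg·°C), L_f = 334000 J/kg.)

m_melted ≈ 0.0971 kg

Cooling the water to 0 °C releases 0.461×4180×17.3 = 33337 J.
Warming the ice to 0 °C takes 0.149×2090×2.89 = 899.97 J, leaving 32437 J for melting.
Melting all 0.149 kg of ice would need 0.149×334000 = 49766 J.
That's not enough to melt it all — equilibrium is at 0 °C with ice remaining.
m_melted×334000 = 32437  ⇒  m_melted ≈ 0.09712 kg.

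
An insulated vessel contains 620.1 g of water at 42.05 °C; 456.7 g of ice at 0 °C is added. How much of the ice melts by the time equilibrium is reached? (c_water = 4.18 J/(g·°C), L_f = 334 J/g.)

m_melted ≈ 326 g

Cooling the water to 0 °C releases 620.1×4.18×42.05 = 108994 J.
To melt every bit of ice: 456.7×334 = 152538 J.
108994 J < 152538 J, so only part of the ice melts and the system sits at 0 °C.
m_melted×334 = 108994  ⇒  m_melted ≈ 326.3 g.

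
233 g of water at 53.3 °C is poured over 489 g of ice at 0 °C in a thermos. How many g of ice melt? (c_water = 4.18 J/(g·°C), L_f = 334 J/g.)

Cooling the water to 0 °C releases 233·4.18·53.3 = 51911 J.
Melting all 489 g of ice would need 489·334 = 163326 J.
That's not enough to melt it all — equilibrium is at 0 °C with ice remaining.
Mass melted = 51911/334 ≈ 155.4 g.

m_melted ≈ 155 g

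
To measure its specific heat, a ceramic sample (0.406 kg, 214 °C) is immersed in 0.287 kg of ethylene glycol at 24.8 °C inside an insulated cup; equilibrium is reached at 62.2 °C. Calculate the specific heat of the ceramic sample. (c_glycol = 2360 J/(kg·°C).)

c ≈ 411 J/(kg·°C)

Conservation of energy gives ΣQ = 0:
0.406×c×(62.2 − 214) + 0.287×2360×(62.2 − 24.8) = 0
-61.63 c = -25332
c = -25332/-61.63 ≈ 411 J/(kg·°C)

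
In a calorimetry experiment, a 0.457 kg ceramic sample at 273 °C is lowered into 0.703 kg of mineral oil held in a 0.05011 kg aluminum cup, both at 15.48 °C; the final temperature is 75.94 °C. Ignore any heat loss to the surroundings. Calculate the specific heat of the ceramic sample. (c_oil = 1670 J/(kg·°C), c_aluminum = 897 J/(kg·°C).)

c ≈ 818 J/(kg·°C)

Setting the total heat transfer to zero:
0.457×c×(75.94 − 273) + 0.703×1670×(75.94 − 15.48) + 0.05011×897×(75.94 − 15.48) = 0
-90.06 c = -73698
c = -73698/-90.06 ≈ 818.4 J/(kg·°C)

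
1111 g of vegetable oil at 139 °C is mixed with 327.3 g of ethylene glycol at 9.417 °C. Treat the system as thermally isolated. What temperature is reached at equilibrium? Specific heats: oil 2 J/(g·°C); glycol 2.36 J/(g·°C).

T_f ≈ 105.6 °C

Energy conservation, ΣQ = 0:
1111*2*(T − 139) + 327.3*2.36*(T − 9.417) = 0
2222(T − 139) + 772.43(T − 9.417) = 0
2994.4 T = 316132
T = 316132 / 2994.4 = 106 °C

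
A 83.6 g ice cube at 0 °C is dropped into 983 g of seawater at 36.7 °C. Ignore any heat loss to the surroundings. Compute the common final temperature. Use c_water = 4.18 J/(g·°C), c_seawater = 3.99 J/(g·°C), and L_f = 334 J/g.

T_f ≈ 27.2 °C

Heat gained plus heat lost sum to zero:
melt ice: 83.6×334 = 27922
  meltwater 0→T: 83.6×4.18×T = 349.45 T
  seawater: 3922.2(T − 36.7)
4271.6 T = 143944 − 27922 = 116021
T ≈ 27.16 °C. Since T > 0 °C, the all-ice-melts assumption holds.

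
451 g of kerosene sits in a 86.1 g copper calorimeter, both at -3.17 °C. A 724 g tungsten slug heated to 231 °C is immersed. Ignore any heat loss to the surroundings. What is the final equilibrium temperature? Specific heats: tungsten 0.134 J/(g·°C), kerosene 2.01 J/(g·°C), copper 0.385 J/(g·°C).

T_f = Σ m_i c_i T_i / Σ m_i c_i:
T_f = (97.02×231 + 906.51×(-3.17) + 33.15×(-3.17)) / (97.02 + 906.51 + 33.15)
    = 19432 / 1036.7 ≈ 18.74 °C

T_f ≈ 18.7 °C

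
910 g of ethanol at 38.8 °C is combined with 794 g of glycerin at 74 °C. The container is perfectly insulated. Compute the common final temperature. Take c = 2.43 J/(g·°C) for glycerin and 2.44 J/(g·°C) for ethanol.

With ΣQ=0 the equilibrium temperature is the m·c-weighted mean:
T_f = (1929.4·74 + 2220.4·38.8) / (1929.4 + 2220.4)
    = 228929 / 4149.8 ≈ 55.17 °C

T_f ≈ 55.2 °C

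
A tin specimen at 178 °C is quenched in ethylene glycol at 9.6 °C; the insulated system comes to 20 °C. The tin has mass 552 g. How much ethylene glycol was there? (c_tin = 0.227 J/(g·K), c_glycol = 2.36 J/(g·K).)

Taking heat into each body as positive, Σ m c ΔT = 0:
552×0.227×(20 − 178) + m×2.36×(20 − 9.6) = 0
24.54 m = 19798
m = 19798/24.54 ≈ 806.6 g

m ≈ 807 g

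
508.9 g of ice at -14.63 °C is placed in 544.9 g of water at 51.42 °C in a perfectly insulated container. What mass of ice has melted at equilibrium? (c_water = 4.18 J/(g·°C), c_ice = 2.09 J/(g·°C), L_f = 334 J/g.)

Heat available from the water dropping to 0 °C: 544.9×4.18×51.42 = 117118 J.
Of that, 508.9×2.09×14.63 = 15560 J goes to bring the ice to 0 °C, leaving 101558 J.
Fully melting the ice requires m_ice L_f = 508.9×334 = 169973 J.
Since 101558 < 169973 J, not all the ice melts; equilibrium is at 0 °C.
Mass melted = 101558/334 ≈ 304.1 g.

m_melted ≈ 304 g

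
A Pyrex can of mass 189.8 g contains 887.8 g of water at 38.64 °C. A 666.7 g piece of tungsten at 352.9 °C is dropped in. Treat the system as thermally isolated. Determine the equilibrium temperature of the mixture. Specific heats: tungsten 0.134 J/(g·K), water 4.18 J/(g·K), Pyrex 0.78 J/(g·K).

Conservation of energy gives ΣQ = 0:
666.7·0.134·(T − 352.9) + 887.8·4.18·(T − 38.64) + 189.8·0.78·(T − 38.64) = 0
89.34(T − 352.9) + 3711(T − 38.64) + 148.04(T − 38.64) = 0
3948.4 T = 180641
T = 180641 / 3948.4 = 45.8 °C

T_f ≈ 45.8 °C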